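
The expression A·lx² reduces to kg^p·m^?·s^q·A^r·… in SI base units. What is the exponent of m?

lx = lm/m² (illuminance = luminous flux per area),
    = m⁻²·cd.
So lx² = m⁻⁴·cd².
Combining: A·lx² = A · (m⁻⁴·cd²) = m⁻⁴·A·cd².
The exponent of m is -4.

-4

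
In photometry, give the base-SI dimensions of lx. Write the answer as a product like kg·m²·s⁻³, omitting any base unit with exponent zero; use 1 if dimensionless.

m⁻²·cd

lx = m⁻²·cd.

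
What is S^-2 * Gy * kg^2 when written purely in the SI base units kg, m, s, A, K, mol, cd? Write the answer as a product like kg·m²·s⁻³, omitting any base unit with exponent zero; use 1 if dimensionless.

S = kg⁻¹·m⁻²·s³·A².
So S⁻² = kg²·m⁴·s⁻⁶·A⁻⁴.
Gy = m²·s⁻².
Combining: S⁻²·Gy·kg² = (kg²·m⁴·s⁻⁶·A⁻⁴) · (m²·s⁻²) · kg² = kg⁴·m⁶·s⁻⁸·A⁻⁴.

kg⁴·m⁶·s⁻⁸·A⁻⁴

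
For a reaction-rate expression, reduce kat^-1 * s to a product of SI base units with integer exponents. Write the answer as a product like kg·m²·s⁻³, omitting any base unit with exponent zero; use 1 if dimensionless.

s²·mol⁻¹

kat = s⁻¹·mol.
So kat⁻¹ = s·mol⁻¹.
Combining: kat⁻¹·s = (s·mol⁻¹) · s = s²·mol⁻¹.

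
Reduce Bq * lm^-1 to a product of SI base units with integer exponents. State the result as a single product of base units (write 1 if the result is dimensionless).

Bq = s⁻¹.
lm = cd.
So lm⁻¹ = cd⁻¹.
Combining: Bq·lm⁻¹ = s⁻¹ · cd⁻¹ = s⁻¹·cd⁻¹.

s⁻¹·cd⁻¹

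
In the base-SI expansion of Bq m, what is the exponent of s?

-1

Bq = 1/s = s⁻¹ (activity is decays per second).
Combining: Bq·m = s⁻¹ · m = m·s⁻¹.
The exponent of s is -1.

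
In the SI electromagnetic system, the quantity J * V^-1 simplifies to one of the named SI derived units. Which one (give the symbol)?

C

J = N·m (work = force × distance),
    = kg·m²·s⁻².
V = W/A (potential = power per current),
    = kg·m²·s⁻³·A⁻¹.
So V⁻¹ = kg⁻¹·m⁻²·s³·A.
Combining: J·V⁻¹ = (kg·m²·s⁻²) · (kg⁻¹·m⁻²·s³·A) = s·A.
s·A is the base-SI form of the coulomb.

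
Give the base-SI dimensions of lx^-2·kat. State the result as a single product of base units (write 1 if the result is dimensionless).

lx = lm/m² (illuminance = luminous flux per area),
    = m⁻²·cd.
So lx⁻² = m⁴·cd⁻².
kat = mol/s = s⁻¹·mol (catalytic activity).
Combining: lx⁻²·kat = (m⁴·cd⁻²) · (s⁻¹·mol) = m⁴·s⁻¹·mol·cd⁻².

m⁴·s⁻¹·mol·cd⁻²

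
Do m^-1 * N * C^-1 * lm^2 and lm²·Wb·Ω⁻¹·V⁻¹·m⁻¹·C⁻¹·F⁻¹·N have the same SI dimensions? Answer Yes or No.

Yes

Left side:
  N = kg·m/s² = kg·m·s⁻² (force = mass × acceleration).
  C = A·s = s·A (charge = current × time).
  So C⁻¹ = s⁻¹·A⁻¹.
  lm = cd·sr = cd (luminous flux; sr is dimensionless).
  So lm² = cd².
  Combining: m⁻¹·N·C⁻¹·lm² = m⁻¹ · (kg·m·s⁻²) · (s⁻¹·A⁻¹) · cd² = kg·s⁻³·A⁻¹·cd².
Right side:
  lm = cd.
  So lm² = cd².
  Wb = kg·m²·s⁻²·A⁻¹.
  Ω = kg·m²·s⁻³·A⁻².
  So Ω⁻¹ = kg⁻¹·m⁻²·s³·A².
  V = kg·m²·s⁻³·A⁻¹.
  So V⁻¹ = kg⁻¹·m⁻²·s³·A.
  C = s·A.
  So C⁻¹ = s⁻¹·A⁻¹.
  F = kg⁻¹·m⁻²·s⁴·A².
  So F⁻¹ = kg·m²·s⁻⁴·A⁻².
  N = kg·m·s⁻².
  Combining: lm²·Wb·Ω⁻¹·V⁻¹·m⁻¹·C⁻¹·F⁻¹·N = cd² · (kg·m²·s⁻²·A⁻¹) · (kg⁻¹·m⁻²·s³·A²) · (kg⁻¹·m⁻²·s³·A) · m⁻¹ · (s⁻¹·A⁻¹) · (kg·m²·s⁻⁴·A⁻²) · (kg·m·s⁻²) = kg·s⁻³·A⁻¹·cd².
Both reduce to kg·s⁻³·A⁻¹·cd².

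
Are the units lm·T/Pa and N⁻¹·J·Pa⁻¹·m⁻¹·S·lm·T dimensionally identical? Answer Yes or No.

No

Left side:
  lm = cd·sr = cd (luminous flux; sr is dimensionless).
  T = Wb/m² (flux density = flux per area),
      = kg·s⁻²·A⁻¹.
  Pa = N/m² (pressure = force per area),
      = kg·m⁻¹·s⁻².
  So Pa⁻¹ = kg⁻¹·m·s².
  Combining: lm·T·Pa⁻¹ = cd · (kg·s⁻²·A⁻¹) · (kg⁻¹·m·s²) = m·A⁻¹·cd.
Right side:
  N = kg·m·s⁻².
  So N⁻¹ = kg⁻¹·m⁻¹·s².
  J = kg·m²·s⁻².
  Pa = kg·m⁻¹·s⁻².
  So Pa⁻¹ = kg⁻¹·m·s².
  S = kg⁻¹·m⁻²·s³·A².
  lm = cd.
  T = kg·s⁻²·A⁻¹.
  Combining: N⁻¹·J·Pa⁻¹·m⁻¹·S·lm·T = (kg⁻¹·m⁻¹·s²) · (kg·m²·s⁻²) · (kg⁻¹·m·s²) · m⁻¹ · (kg⁻¹·m⁻²·s³·A²) · cd · (kg·s⁻²·A⁻¹) = kg⁻¹·m⁻¹·s³·A·cd.
Left is m·A⁻¹·cd; right is kg⁻¹·m⁻¹·s³·A·cd — different.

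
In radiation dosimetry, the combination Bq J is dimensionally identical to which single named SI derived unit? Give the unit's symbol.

Bq = 1/s = s⁻¹ (activity is decays per second).
J = N·m (work = force × distance),
    = kg·m²·s⁻².
Combining: Bq·J = s⁻¹ · (kg·m²·s⁻²) = kg·m²·s⁻³.
kg·m²·s⁻³ is the base-SI form of the watt.

W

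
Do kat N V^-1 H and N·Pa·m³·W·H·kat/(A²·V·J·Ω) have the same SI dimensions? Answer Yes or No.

Left side:
  kat = mol/s = s⁻¹·mol (catalytic activity).
  N = kg·m/s² = kg·m·s⁻² (force = mass × acceleration).
  V = W/A (potential = power per current),
      = kg·m²·s⁻³·A⁻¹.
  So V⁻¹ = kg⁻¹·m⁻²·s³·A.
  H = Wb/A (inductance = flux per current),
      = kg·m²·s⁻²·A⁻².
  Combining: kat·N·V⁻¹·H = (s⁻¹·mol) · (kg·m·s⁻²) · (kg⁻¹·m⁻²·s³·A) · (kg·m²·s⁻²·A⁻²) = kg·m·s⁻²·A⁻¹·mol.
Right side:
  N = kg·m·s⁻².
  V = kg·m²·s⁻³·A⁻¹.
  So V⁻¹ = kg⁻¹·m⁻²·s³·A.
  Pa = kg·m⁻¹·s⁻².
  W = kg·m²·s⁻³.
  H = kg·m²·s⁻²·A⁻².
  J = kg·m²·s⁻².
  So J⁻¹ = kg⁻¹·m⁻²·s².
  kat = s⁻¹·mol.
  Ω = kg·m²·s⁻³·A⁻².
  So Ω⁻¹ = kg⁻¹·m⁻²·s³·A².
  Combining: A⁻²·N·V⁻¹·Pa·m³·W·H·J⁻¹·kat·Ω⁻¹ = A⁻² · (kg·m·s⁻²) · (kg⁻¹·m⁻²·s³·A) · (kg·m⁻¹·s⁻²) · m³ · (kg·m²·s⁻³) · (kg·m²·s⁻²·A⁻²) · (kg⁻¹·m⁻²·s²) · (s⁻¹·mol) · (kg⁻¹·m⁻²·s³·A²) = kg·m·s⁻²·A⁻¹·mol.
Both reduce to kg·m·s⁻²·A⁻¹·mol.

Yes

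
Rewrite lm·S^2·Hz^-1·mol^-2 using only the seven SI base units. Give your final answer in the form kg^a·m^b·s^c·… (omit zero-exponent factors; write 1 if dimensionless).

kg⁻²·m⁻⁴·s⁷·A⁴·mol⁻²·cd

lm = cd·sr = cd (luminous flux; sr is dimensionless).
S = 1/Ω (conductance is reciprocal resistance),
    = kg⁻¹·m⁻²·s³·A².
So S² = kg⁻²·m⁻⁴·s⁶·A⁴.
Hz = 1/s = s⁻¹ (frequency is cycles per second).
So Hz⁻¹ = s.
Combining: lm·S²·Hz⁻¹·mol⁻² = cd · (kg⁻²·m⁻⁴·s⁶·A⁴) · s · mol⁻² = kg⁻²·m⁻⁴·s⁷·A⁴·mol⁻²·cd.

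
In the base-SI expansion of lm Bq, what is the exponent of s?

-1

lm = cd·sr = cd (luminous flux; sr is dimensionless).
Bq = 1/s = s⁻¹ (activity is decays per second).
Combining: lm·Bq = cd · s⁻¹ = s⁻¹·cd.
The exponent of s is -1.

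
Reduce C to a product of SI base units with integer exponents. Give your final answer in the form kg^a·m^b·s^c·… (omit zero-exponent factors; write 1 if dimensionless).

C = A·s = s·A (charge = current × time).

s·A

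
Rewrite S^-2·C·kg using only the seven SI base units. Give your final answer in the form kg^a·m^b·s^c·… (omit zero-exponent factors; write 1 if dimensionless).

S = kg⁻¹·m⁻²·s³·A².
So S⁻² = kg²·m⁴·s⁻⁶·A⁻⁴.
C = s·A.
Combining: S⁻²·C·kg = (kg²·m⁴·s⁻⁶·A⁻⁴) · (s·A) · kg = kg³·m⁴·s⁻⁵·A⁻³.

kg³·m⁴·s⁻⁵·A⁻³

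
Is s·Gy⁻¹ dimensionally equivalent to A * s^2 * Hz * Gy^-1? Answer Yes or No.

Left side:
  Gy = m²·s⁻².
  So Gy⁻¹ = m⁻²·s².
  Combining: s·Gy⁻¹ = s · (m⁻²·s²) = m⁻²·s³.
Right side:
  Hz = 1/s = s⁻¹ (frequency is cycles per second).
  Gy = J/kg (absorbed dose = energy per mass),
      = m²·s⁻².
  So Gy⁻¹ = m⁻²·s².
  Combining: A·s²·Hz·Gy⁻¹ = A · s² · s⁻¹ · (m⁻²·s²) = m⁻²·s³·A.
Left is m⁻²·s³; right is m⁻²·s³·A — different.

No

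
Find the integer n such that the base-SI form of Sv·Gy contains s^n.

Sv = J/kg (equivalent dose = energy per mass),
    = m²·s⁻².
Gy = J/kg (absorbed dose = energy per mass),
    = m²·s⁻².
Combining: Sv·Gy = (m²·s⁻²) · (m²·s⁻²) = m⁴·s⁻⁴.
The exponent of s is -4.

-4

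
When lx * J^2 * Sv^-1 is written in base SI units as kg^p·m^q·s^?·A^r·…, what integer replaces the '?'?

lx = lm/m² (illuminance = luminous flux per area),
    = m⁻²·cd.
J = N·m (work = force × distance),
    = kg·m²·s⁻².
So J² = kg²·m⁴·s⁻⁴.
Sv = J/kg (equivalent dose = energy per mass),
    = m²·s⁻².
So Sv⁻¹ = m⁻²·s².
Combining: lx·J²·Sv⁻¹ = (m⁻²·cd) · (kg²·m⁴·s⁻⁴) · (m⁻²·s²) = kg²·s⁻²·cd.
The exponent of s is -2.

-2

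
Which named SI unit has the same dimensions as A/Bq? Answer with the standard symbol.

C

Bq = s⁻¹.
So Bq⁻¹ = s.
Combining: A·Bq⁻¹ = A · s = s·A.
s·A is the base-SI form of the coulomb.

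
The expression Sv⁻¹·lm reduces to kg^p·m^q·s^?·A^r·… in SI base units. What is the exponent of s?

Sv = J/kg (equivalent dose = energy per mass),
    = m²·s⁻².
So Sv⁻¹ = m⁻²·s².
lm = cd·sr = cd (luminous flux; sr is dimensionless).
Combining: Sv⁻¹·lm = (m⁻²·s²) · cd = m⁻²·s²·cd.
The exponent of s is 2.

2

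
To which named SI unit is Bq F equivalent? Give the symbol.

Bq = 1/s = s⁻¹ (activity is decays per second).
F = C/V (capacitance = charge per voltage),
    = A·s/(kg·m²·s⁻³·A⁻¹) (substituting C and V),
    = kg⁻¹·m⁻²·s⁴·A².
Combining: Bq·F = s⁻¹ · (kg⁻¹·m⁻²·s⁴·A²) = kg⁻¹·m⁻²·s³·A².
kg⁻¹·m⁻²·s³·A² is the base-SI form of the siemens.

S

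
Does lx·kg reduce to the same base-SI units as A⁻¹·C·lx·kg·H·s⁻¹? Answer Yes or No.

No

Left side:
  lx = m⁻²·cd.
  Combining: lx·kg = (m⁻²·cd) · kg = kg·m⁻²·cd.
Right side:
  C = A·s = s·A (charge = current × time).
  lx = lm/m² (illuminance = luminous flux per area),
      = m⁻²·cd.
  H = Wb/A (inductance = flux per current),
      = kg·m²·s⁻²·A⁻².
  Combining: A⁻¹·C·lx·kg·H·s⁻¹ = A⁻¹ · (s·A) · (m⁻²·cd) · kg · (kg·m²·s⁻²·A⁻²) · s⁻¹ = kg²·s⁻²·A⁻²·cd.
Left is kg·m⁻²·cd; right is kg²·s⁻²·A⁻²·cd — different.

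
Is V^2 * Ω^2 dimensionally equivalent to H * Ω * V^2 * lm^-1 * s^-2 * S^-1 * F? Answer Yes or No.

No

Left side:
  V = kg·m²·s⁻³·A⁻¹.
  So V² = kg²·m⁴·s⁻⁶·A⁻².
  Ω = kg·m²·s⁻³·A⁻².
  So Ω² = kg²·m⁴·s⁻⁶·A⁻⁴.
  Combining: V²·Ω² = (kg²·m⁴·s⁻⁶·A⁻²) · (kg²·m⁴·s⁻⁶·A⁻⁴) = kg⁴·m⁸·s⁻¹²·A⁻⁶.
Right side:
  H = kg·m²·s⁻²·A⁻².
  Ω = kg·m²·s⁻³·A⁻².
  V = kg·m²·s⁻³·A⁻¹.
  So V² = kg²·m⁴·s⁻⁶·A⁻².
  lm = cd.
  So lm⁻¹ = cd⁻¹.
  S = kg⁻¹·m⁻²·s³·A².
  So S⁻¹ = kg·m²·s⁻³·A⁻².
  F = kg⁻¹·m⁻²·s⁴·A².
  Combining: H·Ω·V²·lm⁻¹·s⁻²·S⁻¹·F = (kg·m²·s⁻²·A⁻²) · (kg·m²·s⁻³·A⁻²) · (kg²·m⁴·s⁻⁶·A⁻²) · cd⁻¹ · s⁻² · (kg·m²·s⁻³·A⁻²) · (kg⁻¹·m⁻²·s⁴·A²) = kg⁴·m⁸·s⁻¹²·A⁻⁶·cd⁻¹.
Left is kg⁴·m⁸·s⁻¹²·A⁻⁶; right is kg⁴·m⁸·s⁻¹²·A⁻⁶·cd⁻¹ — different.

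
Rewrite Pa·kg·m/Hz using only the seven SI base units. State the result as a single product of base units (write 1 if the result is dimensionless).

Pa = kg·m⁻¹·s⁻².
Hz = s⁻¹.
So Hz⁻¹ = s.
Combining: Pa·kg·m·Hz⁻¹ = (kg·m⁻¹·s⁻²) · kg · m · s = kg²·s⁻¹.

kg²·s⁻¹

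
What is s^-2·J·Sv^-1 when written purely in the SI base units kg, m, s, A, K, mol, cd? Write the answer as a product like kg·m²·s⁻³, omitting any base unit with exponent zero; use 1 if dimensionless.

J = N·m (work = force × distance),
    = kg·m²·s⁻².
Sv = J/kg (equivalent dose = energy per mass),
    = m²·s⁻².
So Sv⁻¹ = m⁻²·s².
Combining: s⁻²·J·Sv⁻¹ = s⁻² · (kg·m²·s⁻²) · (m⁻²·s²) = kg·s⁻².

kg·s⁻²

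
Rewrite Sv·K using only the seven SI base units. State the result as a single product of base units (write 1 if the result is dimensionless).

Sv = J/kg (equivalent dose = energy per mass),
    = m²·s⁻².
Combining: Sv·K = (m²·s⁻²) · K = m²·s⁻²·K.

m²·s⁻²·K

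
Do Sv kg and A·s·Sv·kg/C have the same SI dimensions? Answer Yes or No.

Left side:
  Sv = J/kg (equivalent dose = energy per mass),
      = m²·s⁻².
  Combining: Sv·kg = (m²·s⁻²) · kg = kg·m²·s⁻².
Right side:
  C = s·A.
  So C⁻¹ = s⁻¹·A⁻¹.
  Sv = m²·s⁻².
  Combining: C⁻¹·A·s·Sv·kg = (s⁻¹·A⁻¹) · A · s · (m²·s⁻²) · kg = kg·m²·s⁻².
Both reduce to kg·m²·s⁻².

Yes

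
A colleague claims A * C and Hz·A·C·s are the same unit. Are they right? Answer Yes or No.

Yes

Left side:
  C = s·A.
  Combining: A·C = A · (s·A) = s·A².
Right side:
  Hz = 1/s = s⁻¹ (frequency is cycles per second).
  C = A·s = s·A (charge = current × time).
  Combining: Hz·A·C·s = s⁻¹ · A · (s·A) · s = s·A².
Both reduce to s·A².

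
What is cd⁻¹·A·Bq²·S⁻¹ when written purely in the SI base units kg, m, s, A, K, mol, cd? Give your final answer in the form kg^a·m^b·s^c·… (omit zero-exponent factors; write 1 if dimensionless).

Bq = s⁻¹.
So Bq² = s⁻².
S = kg⁻¹·m⁻²·s³·A².
So S⁻¹ = kg·m²·s⁻³·A⁻².
Combining: cd⁻¹·A·Bq²·S⁻¹ = cd⁻¹ · A · s⁻² · (kg·m²·s⁻³·A⁻²) = kg·m²·s⁻⁵·A⁻¹·cd⁻¹.

kg·m²·s⁻⁵·A⁻¹·cd⁻¹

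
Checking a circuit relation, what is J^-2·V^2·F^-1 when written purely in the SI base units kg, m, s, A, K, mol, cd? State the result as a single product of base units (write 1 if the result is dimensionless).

J = kg·m²·s⁻².
So J⁻² = kg⁻²·m⁻⁴·s⁴.
V = kg·m²·s⁻³·A⁻¹.
So V² = kg²·m⁴·s⁻⁶·A⁻².
F = kg⁻¹·m⁻²·s⁴·A².
So F⁻¹ = kg·m²·s⁻⁴·A⁻².
Combining: J⁻²·V²·F⁻¹ = (kg⁻²·m⁻⁴·s⁴) · (kg²·m⁴·s⁻⁶·A⁻²) · (kg·m²·s⁻⁴·A⁻²) = kg·m²·s⁻⁶·A⁻⁴.

kg·m²·s⁻⁶·A⁻⁴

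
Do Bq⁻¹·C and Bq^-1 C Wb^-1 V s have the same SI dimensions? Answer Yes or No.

Left side:
  Bq = 1/s = s⁻¹ (activity is decays per second).
  So Bq⁻¹ = s.
  C = A·s = s·A (charge = current × time).
  Combining: Bq⁻¹·C = s · (s·A) = s²·A.
Right side:
  Bq = 1/s = s⁻¹ (activity is decays per second).
  So Bq⁻¹ = s.
  C = A·s = s·A (charge = current × time).
  Wb = V·s (flux: a volt is a weber per second),
      = kg·m²·s⁻²·A⁻¹.
  So Wb⁻¹ = kg⁻¹·m⁻²·s²·A.
  V = W/A (potential = power per current),
      = kg·m²·s⁻³·A⁻¹.
  Combining: Bq⁻¹·C·Wb⁻¹·V·s = s · (s·A) · (kg⁻¹·m⁻²·s²·A) · (kg·m²·s⁻³·A⁻¹) · s = s²·A.
Both reduce to s²·A.

Yes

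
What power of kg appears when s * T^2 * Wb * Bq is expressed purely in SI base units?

3

T = kg·s⁻²·A⁻¹.
So T² = kg²·s⁻⁴·A⁻².
Wb = kg·m²·s⁻²·A⁻¹.
Bq = s⁻¹.
Combining: s·T²·Wb·Bq = s · (kg²·s⁻⁴·A⁻²) · (kg·m²·s⁻²·A⁻¹) · s⁻¹ = kg³·m²·s⁻⁶·A⁻³.
The exponent of kg is 3.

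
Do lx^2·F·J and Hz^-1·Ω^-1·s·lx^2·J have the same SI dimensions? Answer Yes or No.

Left side:
  lx = lm/m² (illuminance = luminous flux per area),
      = m⁻²·cd.
  So lx² = m⁻⁴·cd².
  F = C/V (capacitance = charge per voltage),
      = A·s/(kg·m²·s⁻³·A⁻¹) (substituting C and V),
      = kg⁻¹·m⁻²·s⁴·A².
  J = N·m (work = force × distance),
      = kg·m²·s⁻².
  Combining: lx²·F·J = (m⁻⁴·cd²) · (kg⁻¹·m⁻²·s⁴·A²) · (kg·m²·s⁻²) = m⁻⁴·s²·A²·cd².
Right side:
  Hz = 1/s = s⁻¹ (frequency is cycles per second).
  So Hz⁻¹ = s.
  Ω = V/A (resistance = voltage per current),
      = kg·m²·s⁻³·A⁻².
  So Ω⁻¹ = kg⁻¹·m⁻²·s³·A².
  lx = lm/m² (illuminance = luminous flux per area),
      = m⁻²·cd.
  So lx² = m⁻⁴·cd².
  J = N·m (work = force × distance),
      = kg·m²·s⁻².
  Combining: Hz⁻¹·Ω⁻¹·s·lx²·J = s · (kg⁻¹·m⁻²·s³·A²) · s · (m⁻⁴·cd²) · (kg·m²·s⁻²) = m⁻⁴·s³·A²·cd².
Left is m⁻⁴·s²·A²·cd²; right is m⁻⁴·s³·A²·cd² — different.

No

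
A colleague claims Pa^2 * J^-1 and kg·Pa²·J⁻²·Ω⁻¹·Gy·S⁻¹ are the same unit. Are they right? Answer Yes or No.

Yes

Left side:
  Pa = N/m² (pressure = force per area),
      = kg·m⁻¹·s⁻².
  So Pa² = kg²·m⁻²·s⁻⁴.
  J = N·m (work = force × distance),
      = kg·m²·s⁻².
  So J⁻¹ = kg⁻¹·m⁻²·s².
  Combining: Pa²·J⁻¹ = (kg²·m⁻²·s⁻⁴) · (kg⁻¹·m⁻²·s²) = kg·m⁻⁴·s⁻².
Right side:
  Pa = kg·m⁻¹·s⁻².
  So Pa² = kg²·m⁻²·s⁻⁴.
  J = kg·m²·s⁻².
  So J⁻² = kg⁻²·m⁻⁴·s⁴.
  Ω = kg·m²·s⁻³·A⁻².
  So Ω⁻¹ = kg⁻¹·m⁻²·s³·A².
  Gy = m²·s⁻².
  S = kg⁻¹·m⁻²·s³·A².
  So S⁻¹ = kg·m²·s⁻³·A⁻².
  Combining: kg·Pa²·J⁻²·Ω⁻¹·Gy·S⁻¹ = kg · (kg²·m⁻²·s⁻⁴) · (kg⁻²·m⁻⁴·s⁴) · (kg⁻¹·m⁻²·s³·A²) · (m²·s⁻²) · (kg·m²·s⁻³·A⁻²) = kg·m⁻⁴·s⁻².
Both reduce to kg·m⁻⁴·s⁻².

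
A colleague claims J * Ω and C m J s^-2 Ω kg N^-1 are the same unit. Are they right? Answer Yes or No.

No

Left side:
  J = kg·m²·s⁻².
  Ω = kg·m²·s⁻³·A⁻².
  Combining: J·Ω = (kg·m²·s⁻²) · (kg·m²·s⁻³·A⁻²) = kg²·m⁴·s⁻⁵·A⁻².
Right side:
  C = A·s = s·A (charge = current × time).
  J = N·m (work = force × distance),
      = kg·m²·s⁻².
  Ω = V/A (resistance = voltage per current),
      = kg·m²·s⁻³·A⁻².
  N = kg·m/s² = kg·m·s⁻² (force = mass × acceleration).
  So N⁻¹ = kg⁻¹·m⁻¹·s².
  Combining: C·m·J·s⁻²·Ω·kg·N⁻¹ = (s·A) · m · (kg·m²·s⁻²) · s⁻² · (kg·m²·s⁻³·A⁻²) · kg · (kg⁻¹·m⁻¹·s²) = kg²·m⁴·s⁻⁴·A⁻¹.
Left is kg²·m⁴·s⁻⁵·A⁻²; right is kg²·m⁴·s⁻⁴·A⁻¹ — different.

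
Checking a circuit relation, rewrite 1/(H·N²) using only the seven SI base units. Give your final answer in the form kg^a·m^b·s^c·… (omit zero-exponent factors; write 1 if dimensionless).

kg⁻³·m⁻⁴·s⁶·A²

H = Wb/A (inductance = flux per current),
    = kg·m²·s⁻²·A⁻².
So H⁻¹ = kg⁻¹·m⁻²·s²·A².
N = kg·m/s² = kg·m·s⁻² (force = mass × acceleration).
So N⁻² = kg⁻²·m⁻²·s⁴.
Combining: H⁻¹·N⁻² = (kg⁻¹·m⁻²·s²·A²) · (kg⁻²·m⁻²·s⁴) = kg⁻³·m⁻⁴·s⁶·A².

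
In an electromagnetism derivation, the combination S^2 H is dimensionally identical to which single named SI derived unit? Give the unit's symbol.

F

S = 1/Ω (conductance is reciprocal resistance),
    = kg⁻¹·m⁻²·s³·A².
So S² = kg⁻²·m⁻⁴·s⁶·A⁴.
H = Wb/A (inductance = flux per current),
    = kg·m²·s⁻²·A⁻².
Combining: S²·H = (kg⁻²·m⁻⁴·s⁶·A⁴) · (kg·m²·s⁻²·A⁻²) = kg⁻¹·m⁻²·s⁴·A².
kg⁻¹·m⁻²·s⁴·A² is the base-SI form of the farad.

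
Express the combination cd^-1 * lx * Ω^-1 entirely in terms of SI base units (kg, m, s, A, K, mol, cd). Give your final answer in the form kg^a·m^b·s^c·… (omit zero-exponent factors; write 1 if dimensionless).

lx = m⁻²·cd.
Ω = kg·m²·s⁻³·A⁻².
So Ω⁻¹ = kg⁻¹·m⁻²·s³·A².
Combining: cd⁻¹·lx·Ω⁻¹ = cd⁻¹ · (m⁻²·cd) · (kg⁻¹·m⁻²·s³·A²) = kg⁻¹·m⁻⁴·s³·A².

kg⁻¹·m⁻⁴·s³·A²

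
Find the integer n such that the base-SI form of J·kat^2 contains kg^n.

J = kg·m²·s⁻².
kat = s⁻¹·mol.
So kat² = s⁻²·mol².
Combining: J·kat² = (kg·m²·s⁻²) · (s⁻²·mol²) = kg·m²·s⁻⁴·mol².
The exponent of kg is 1.

1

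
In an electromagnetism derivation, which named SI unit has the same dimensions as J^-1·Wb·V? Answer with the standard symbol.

Ω

J = N·m (work = force × distance),
    = kg·m²·s⁻².
So J⁻¹ = kg⁻¹·m⁻²·s².
Wb = V·s (flux: a volt is a weber per second),
    = kg·m²·s⁻²·A⁻¹.
V = W/A (potential = power per current),
    = kg·m²·s⁻³·A⁻¹.
Combining: J⁻¹·Wb·V = (kg⁻¹·m⁻²·s²) · (kg·m²·s⁻²·A⁻¹) · (kg·m²·s⁻³·A⁻¹) = kg·m²·s⁻³·A⁻².
kg·m²·s⁻³·A⁻² is the base-SI form of the ohm.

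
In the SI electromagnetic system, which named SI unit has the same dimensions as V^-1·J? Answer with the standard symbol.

V = W/A (potential = power per current),
    = kg·m²·s⁻³·A⁻¹.
So V⁻¹ = kg⁻¹·m⁻²·s³·A.
J = N·m (work = force × distance),
    = kg·m²·s⁻².
Combining: V⁻¹·J = (kg⁻¹·m⁻²·s³·A) · (kg·m²·s⁻²) = s·A.
s·A is the base-SI form of the coulomb.

C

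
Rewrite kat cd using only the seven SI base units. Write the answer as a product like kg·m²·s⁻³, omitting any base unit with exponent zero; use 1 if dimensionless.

kat = mol/s = s⁻¹·mol (catalytic activity).
Combining: kat·cd = (s⁻¹·mol) · cd = s⁻¹·mol·cd.

s⁻¹·mol·cd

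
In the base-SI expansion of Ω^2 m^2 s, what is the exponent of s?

Ω = V/A (resistance = voltage per current),
    = kg·m²·s⁻³·A⁻².
So Ω² = kg²·m⁴·s⁻⁶·A⁻⁴.
Combining: Ω²·m²·s = (kg²·m⁴·s⁻⁶·A⁻⁴) · m² · s = kg²·m⁶·s⁻⁵·A⁻⁴.
The exponent of s is -5.

-5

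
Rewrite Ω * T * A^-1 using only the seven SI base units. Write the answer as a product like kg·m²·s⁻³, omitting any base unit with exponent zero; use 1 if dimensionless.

Ω = kg·m²·s⁻³·A⁻².
T = kg·s⁻²·A⁻¹.
Combining: Ω·T·A⁻¹ = (kg·m²·s⁻³·A⁻²) · (kg·s⁻²·A⁻¹) · A⁻¹ = kg²·m²·s⁻⁵·A⁻⁴.

kg²·m²·s⁻⁵·A⁻⁴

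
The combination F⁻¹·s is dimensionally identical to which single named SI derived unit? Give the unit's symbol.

F = C/V (capacitance = charge per voltage),
    = A·s/(kg·m²·s⁻³·A⁻¹) (substituting C and V),
    = kg⁻¹·m⁻²·s⁴·A².
So F⁻¹ = kg·m²·s⁻⁴·A⁻².
Combining: F⁻¹·s = (kg·m²·s⁻⁴·A⁻²) · s = kg·m²·s⁻³·A⁻².
kg·m²·s⁻³·A⁻² is the base-SI form of the ohm.

Ω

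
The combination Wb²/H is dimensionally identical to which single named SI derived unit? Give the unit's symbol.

J

H = kg·m²·s⁻²·A⁻².
So H⁻¹ = kg⁻¹·m⁻²·s²·A².
Wb = kg·m²·s⁻²·A⁻¹.
So Wb² = kg²·m⁴·s⁻⁴·A⁻².
Combining: H⁻¹·Wb² = (kg⁻¹·m⁻²·s²·A²) · (kg²·m⁴·s⁻⁴·A⁻²) = kg·m²·s⁻².
kg·m²·s⁻² is the base-SI form of the joule.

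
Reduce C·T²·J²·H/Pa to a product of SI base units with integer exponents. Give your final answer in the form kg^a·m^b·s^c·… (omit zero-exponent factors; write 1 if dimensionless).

kg⁴·m⁷·s⁻⁷·A⁻³

Pa = kg·m⁻¹·s⁻².
So Pa⁻¹ = kg⁻¹·m·s².
C = s·A.
T = kg·s⁻²·A⁻¹.
So T² = kg²·s⁻⁴·A⁻².
J = kg·m²·s⁻².
So J² = kg²·m⁴·s⁻⁴.
H = kg·m²·s⁻²·A⁻².
Combining: Pa⁻¹·C·T²·J²·H = (kg⁻¹·m·s²) · (s·A) · (kg²·s⁻⁴·A⁻²) · (kg²·m⁴·s⁻⁴) · (kg·m²·s⁻²·A⁻²) = kg⁴·m⁷·s⁻⁷·A⁻³.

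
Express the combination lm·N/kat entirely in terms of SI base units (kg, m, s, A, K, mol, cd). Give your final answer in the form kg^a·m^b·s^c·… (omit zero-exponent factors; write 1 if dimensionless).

kat = s⁻¹·mol.
So kat⁻¹ = s·mol⁻¹.
lm = cd.
N = kg·m·s⁻².
Combining: kat⁻¹·lm·N = (s·mol⁻¹) · cd · (kg·m·s⁻²) = kg·m·s⁻¹·mol⁻¹·cd.

kg·m·s⁻¹·mol⁻¹·cd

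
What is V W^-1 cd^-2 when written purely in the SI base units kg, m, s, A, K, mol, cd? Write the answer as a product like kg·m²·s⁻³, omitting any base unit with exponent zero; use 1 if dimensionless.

A⁻¹·cd⁻²

V = kg·m²·s⁻³·A⁻¹.
W = kg·m²·s⁻³.
So W⁻¹ = kg⁻¹·m⁻²·s³.
Combining: V·W⁻¹·cd⁻² = (kg·m²·s⁻³·A⁻¹) · (kg⁻¹·m⁻²·s³) · cd⁻² = A⁻¹·cd⁻².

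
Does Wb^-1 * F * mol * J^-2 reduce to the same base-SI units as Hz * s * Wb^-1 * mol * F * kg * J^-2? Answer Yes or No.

No

Left side:
  Wb = kg·m²·s⁻²·A⁻¹.
  So Wb⁻¹ = kg⁻¹·m⁻²·s²·A.
  F = kg⁻¹·m⁻²·s⁴·A².
  J = kg·m²·s⁻².
  So J⁻² = kg⁻²·m⁻⁴·s⁴.
  Combining: Wb⁻¹·F·mol·J⁻² = (kg⁻¹·m⁻²·s²·A) · (kg⁻¹·m⁻²·s⁴·A²) · mol · (kg⁻²·m⁻⁴·s⁴) = kg⁻⁴·m⁻⁸·s¹⁰·A³·mol.
Right side:
  Hz = s⁻¹.
  Wb = kg·m²·s⁻²·A⁻¹.
  So Wb⁻¹ = kg⁻¹·m⁻²·s²·A.
  F = kg⁻¹·m⁻²·s⁴·A².
  J = kg·m²·s⁻².
  So J⁻² = kg⁻²·m⁻⁴·s⁴.
  Combining: Hz·s·Wb⁻¹·mol·F·kg·J⁻² = s⁻¹ · s · (kg⁻¹·m⁻²·s²·A) · mol · (kg⁻¹·m⁻²·s⁴·A²) · kg · (kg⁻²·m⁻⁴·s⁴) = kg⁻³·m⁻⁸·s¹⁰·A³·mol.
Left is kg⁻⁴·m⁻⁸·s¹⁰·A³·mol; right is kg⁻³·m⁻⁸·s¹⁰·A³·mol — different.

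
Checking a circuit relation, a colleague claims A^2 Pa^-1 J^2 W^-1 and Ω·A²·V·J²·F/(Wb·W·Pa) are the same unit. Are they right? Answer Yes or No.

Left side:
  Pa = kg·m⁻¹·s⁻².
  So Pa⁻¹ = kg⁻¹·m·s².
  J = kg·m²·s⁻².
  So J² = kg²·m⁴·s⁻⁴.
  W = kg·m²·s⁻³.
  So W⁻¹ = kg⁻¹·m⁻²·s³.
  Combining: A²·Pa⁻¹·J²·W⁻¹ = A² · (kg⁻¹·m·s²) · (kg²·m⁴·s⁻⁴) · (kg⁻¹·m⁻²·s³) = m³·s·A².
Right side:
  Ω = V/A (resistance = voltage per current),
      = kg·m²·s⁻³·A⁻².
  Wb = V·s (flux: a volt is a weber per second),
      = kg·m²·s⁻²·A⁻¹.
  So Wb⁻¹ = kg⁻¹·m⁻²·s²·A.
  W = J/s (power = energy per time),
      = kg·m²·s⁻³.
  So W⁻¹ = kg⁻¹·m⁻²·s³.
  V = W/A (potential = power per current),
      = kg·m²·s⁻³·A⁻¹.
  Pa = N/m² (pressure = force per area),
      = kg·m⁻¹·s⁻².
  So Pa⁻¹ = kg⁻¹·m·s².
  J = N·m (work = force × distance),
      = kg·m²·s⁻².
  So J² = kg²·m⁴·s⁻⁴.
  F = C/V (capacitance = charge per voltage),
      = A·s/(kg·m²·s⁻³·A⁻¹) (substituting C and V),
      = kg⁻¹·m⁻²·s⁴·A².
  Combining: Ω·Wb⁻¹·A²·W⁻¹·V·Pa⁻¹·J²·F = (kg·m²·s⁻³·A⁻²) · (kg⁻¹·m⁻²·s²·A) · A² · (kg⁻¹·m⁻²·s³) · (kg·m²·s⁻³·A⁻¹) · (kg⁻¹·m·s²) · (kg²·m⁴·s⁻⁴) · (kg⁻¹·m⁻²·s⁴·A²) = m³·s·A².
Both reduce to m³·s·A².

Yes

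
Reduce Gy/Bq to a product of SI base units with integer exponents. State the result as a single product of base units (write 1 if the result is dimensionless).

Bq = 1/s = s⁻¹ (activity is decays per second).
So Bq⁻¹ = s.
Gy = J/kg (absorbed dose = energy per mass),
    = m²·s⁻².
Combining: Bq⁻¹·Gy = s · (m²·s⁻²) = m²·s⁻¹.

m²·s⁻¹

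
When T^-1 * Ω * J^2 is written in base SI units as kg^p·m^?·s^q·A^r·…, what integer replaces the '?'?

6

T = Wb/m² (flux density = flux per area),
    = kg·s⁻²·A⁻¹.
So T⁻¹ = kg⁻¹·s²·A.
Ω = V/A (resistance = voltage per current),
    = kg·m²·s⁻³·A⁻².
J = N·m (work = force × distance),
    = kg·m²·s⁻².
So J² = kg²·m⁴·s⁻⁴.
Combining: T⁻¹·Ω·J² = (kg⁻¹·s²·A) · (kg·m²·s⁻³·A⁻²) · (kg²·m⁴·s⁻⁴) = kg²·m⁶·s⁻⁵·A⁻¹.
The exponent of m is 6.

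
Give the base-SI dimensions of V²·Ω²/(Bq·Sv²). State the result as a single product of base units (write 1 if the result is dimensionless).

kg⁴·m⁴·s⁻⁷·A⁻⁶

Bq = 1/s = s⁻¹ (activity is decays per second).
So Bq⁻¹ = s.
V = W/A (potential = power per current),
    = kg·m²·s⁻³·A⁻¹.
So V² = kg²·m⁴·s⁻⁶·A⁻².
Ω = V/A (resistance = voltage per current),
    = kg·m²·s⁻³·A⁻².
So Ω² = kg²·m⁴·s⁻⁶·A⁻⁴.
Sv = J/kg (equivalent dose = energy per mass),
    = m²·s⁻².
So Sv⁻² = m⁻⁴·s⁴.
Combining: Bq⁻¹·V²·Ω²·Sv⁻² = s · (kg²·m⁴·s⁻⁶·A⁻²) · (kg²·m⁴·s⁻⁶·A⁻⁴) · (m⁻⁴·s⁴) = kg⁴·m⁴·s⁻⁷·A⁻⁶.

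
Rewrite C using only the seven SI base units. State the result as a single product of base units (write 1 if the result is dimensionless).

s·A

C = A·s = s·A (charge = current × time).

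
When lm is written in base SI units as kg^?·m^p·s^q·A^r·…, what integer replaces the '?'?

lm = cd.
The exponent of kg is 0.

0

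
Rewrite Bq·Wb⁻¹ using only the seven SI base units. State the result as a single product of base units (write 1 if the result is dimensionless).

Bq = 1/s = s⁻¹ (activity is decays per second).
Wb = V·s (flux: a volt is a weber per second),
    = kg·m²·s⁻²·A⁻¹.
So Wb⁻¹ = kg⁻¹·m⁻²·s²·A.
Combining: Bq·Wb⁻¹ = s⁻¹ · (kg⁻¹·m⁻²·s²·A) = kg⁻¹·m⁻²·s·A.

kg⁻¹·m⁻²·s·A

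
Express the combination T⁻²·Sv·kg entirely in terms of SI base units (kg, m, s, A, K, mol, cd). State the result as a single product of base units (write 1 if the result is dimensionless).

T = Wb/m² (flux density = flux per area),
    = kg·s⁻²·A⁻¹.
So T⁻² = kg⁻²·s⁴·A².
Sv = J/kg (equivalent dose = energy per mass),
    = m²·s⁻².
Combining: T⁻²·Sv·kg = (kg⁻²·s⁴·A²) · (m²·s⁻²) · kg = kg⁻¹·m²·s²·A².

kg⁻¹·m²·s²·A²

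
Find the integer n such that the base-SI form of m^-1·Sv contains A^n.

0

Sv = J/kg (equivalent dose = energy per mass),
    = m²·s⁻².
Combining: m⁻¹·Sv = m⁻¹ · (m²·s⁻²) = m·s⁻².
The exponent of A is 0.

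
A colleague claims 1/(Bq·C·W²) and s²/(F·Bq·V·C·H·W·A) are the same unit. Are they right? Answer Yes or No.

Left side:
  Bq = s⁻¹.
  So Bq⁻¹ = s.
  C = s·A.
  So C⁻¹ = s⁻¹·A⁻¹.
  W = kg·m²·s⁻³.
  So W⁻² = kg⁻²·m⁻⁴·s⁶.
  Combining: Bq⁻¹·C⁻¹·W⁻² = s · (s⁻¹·A⁻¹) · (kg⁻²·m⁻⁴·s⁶) = kg⁻²·m⁻⁴·s⁶·A⁻¹.
Right side:
  F = C/V (capacitance = charge per voltage),
      = A·s/(kg·m²·s⁻³·A⁻¹) (substituting C and V),
      = kg⁻¹·m⁻²·s⁴·A².
  So F⁻¹ = kg·m²·s⁻⁴·A⁻².
  Bq = 1/s = s⁻¹ (activity is decays per second).
  So Bq⁻¹ = s.
  V = W/A (potential = power per current),
      = kg·m²·s⁻³·A⁻¹.
  So V⁻¹ = kg⁻¹·m⁻²·s³·A.
  C = A·s = s·A (charge = current × time).
  So C⁻¹ = s⁻¹·A⁻¹.
  H = Wb/A (inductance = flux per current),
      = kg·m²·s⁻²·A⁻².
  So H⁻¹ = kg⁻¹·m⁻²·s²·A².
  W = J/s (power = energy per time),
      = kg·m²·s⁻³.
  So W⁻¹ = kg⁻¹·m⁻²·s³.
  Combining: F⁻¹·Bq⁻¹·s²·V⁻¹·C⁻¹·H⁻¹·W⁻¹·A⁻¹ = (kg·m²·s⁻⁴·A⁻²) · s · s² · (kg⁻¹·m⁻²·s³·A) · (s⁻¹·A⁻¹) · (kg⁻¹·m⁻²·s²·A²) · (kg⁻¹·m⁻²·s³) · A⁻¹ = kg⁻²·m⁻⁴·s⁶·A⁻¹.
Both reduce to kg⁻²·m⁻⁴·s⁶·A⁻¹.

Yes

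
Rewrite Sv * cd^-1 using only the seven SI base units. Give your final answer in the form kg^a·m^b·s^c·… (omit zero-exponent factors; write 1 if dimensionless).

m²·s⁻²·cd⁻¹

Sv = J/kg (equivalent dose = energy per mass),
    = m²·s⁻².
Combining: Sv·cd⁻¹ = (m²·s⁻²) · cd⁻¹ = m²·s⁻²·cd⁻¹.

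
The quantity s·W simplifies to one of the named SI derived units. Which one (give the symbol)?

J

W = J/s (power = energy per time),
    = kg·m²·s⁻³.
Combining: s·W = s · (kg·m²·s⁻³) = kg·m²·s⁻².
kg·m²·s⁻² is the base-SI form of the joule.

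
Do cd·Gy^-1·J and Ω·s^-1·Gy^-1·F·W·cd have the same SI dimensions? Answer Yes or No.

No

Left side:
  Gy = J/kg (absorbed dose = energy per mass),
      = m²·s⁻².
  So Gy⁻¹ = m⁻²·s².
  J = N·m (work = force × distance),
      = kg·m²·s⁻².
  Combining: cd·Gy⁻¹·J = cd · (m⁻²·s²) · (kg·m²·s⁻²) = kg·cd.
Right side:
  Ω = kg·m²·s⁻³·A⁻².
  Gy = m²·s⁻².
  So Gy⁻¹ = m⁻²·s².
  F = kg⁻¹·m⁻²·s⁴·A².
  W = kg·m²·s⁻³.
  Combining: Ω·s⁻¹·Gy⁻¹·F·W·cd = (kg·m²·s⁻³·A⁻²) · s⁻¹ · (m⁻²·s²) · (kg⁻¹·m⁻²·s⁴·A²) · (kg·m²·s⁻³) · cd = kg·s⁻¹·cd.
Left is kg·cd; right is kg·s⁻¹·cd — different.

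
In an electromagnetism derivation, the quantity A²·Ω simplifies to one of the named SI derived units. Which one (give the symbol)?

Ω = V/A (resistance = voltage per current),
    = kg·m²·s⁻³·A⁻².
Combining: A²·Ω = A² · (kg·m²·s⁻³·A⁻²) = kg·m²·s⁻³.
kg·m²·s⁻³ is the base-SI form of the watt.

W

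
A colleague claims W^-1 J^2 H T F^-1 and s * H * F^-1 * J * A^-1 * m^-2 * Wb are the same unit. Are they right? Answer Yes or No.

No

Left side:
  W = J/s (power = energy per time),
      = kg·m²·s⁻³.
  So W⁻¹ = kg⁻¹·m⁻²·s³.
  J = N·m (work = force × distance),
      = kg·m²·s⁻².
  So J² = kg²·m⁴·s⁻⁴.
  H = Wb/A (inductance = flux per current),
      = kg·m²·s⁻²·A⁻².
  T = Wb/m² (flux density = flux per area),
      = kg·s⁻²·A⁻¹.
  F = C/V (capacitance = charge per voltage),
      = A·s/(kg·m²·s⁻³·A⁻¹) (substituting C and V),
      = kg⁻¹·m⁻²·s⁴·A².
  So F⁻¹ = kg·m²·s⁻⁴·A⁻².
  Combining: W⁻¹·J²·H·T·F⁻¹ = (kg⁻¹·m⁻²·s³) · (kg²·m⁴·s⁻⁴) · (kg·m²·s⁻²·A⁻²) · (kg·s⁻²·A⁻¹) · (kg·m²·s⁻⁴·A⁻²) = kg⁴·m⁶·s⁻⁹·A⁻⁵.
Right side:
  H = kg·m²·s⁻²·A⁻².
  F = kg⁻¹·m⁻²·s⁴·A².
  So F⁻¹ = kg·m²·s⁻⁴·A⁻².
  J = kg·m²·s⁻².
  Wb = kg·m²·s⁻²·A⁻¹.
  Combining: s·H·F⁻¹·J·A⁻¹·m⁻²·Wb = s · (kg·m²·s⁻²·A⁻²) · (kg·m²·s⁻⁴·A⁻²) · (kg·m²·s⁻²) · A⁻¹ · m⁻² · (kg·m²·s⁻²·A⁻¹) = kg⁴·m⁶·s⁻⁹·A⁻⁶.
Left is kg⁴·m⁶·s⁻⁹·A⁻⁵; right is kg⁴·m⁶·s⁻⁹·A⁻⁶ — different.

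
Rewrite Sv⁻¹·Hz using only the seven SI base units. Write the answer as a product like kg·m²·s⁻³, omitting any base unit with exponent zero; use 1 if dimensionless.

m⁻²·s

Sv = J/kg (equivalent dose = energy per mass),
    = m²·s⁻².
So Sv⁻¹ = m⁻²·s².
Hz = 1/s = s⁻¹ (frequency is cycles per second).
Combining: Sv⁻¹·Hz = (m⁻²·s²) · s⁻¹ = m⁻²·s.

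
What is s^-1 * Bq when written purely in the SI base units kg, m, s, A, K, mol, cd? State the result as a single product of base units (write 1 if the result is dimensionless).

Bq = 1/s = s⁻¹ (activity is decays per second).
Combining: s⁻¹·Bq = s⁻¹ · s⁻¹ = s⁻².

s⁻²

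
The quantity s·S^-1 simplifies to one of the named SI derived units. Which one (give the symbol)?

H

S = 1/Ω (conductance is reciprocal resistance),
    = kg⁻¹·m⁻²·s³·A².
So S⁻¹ = kg·m²·s⁻³·A⁻².
Combining: s·S⁻¹ = s · (kg·m²·s⁻³·A⁻²) = kg·m²·s⁻²·A⁻².
kg·m²·s⁻²·A⁻² is the base-SI form of the henry.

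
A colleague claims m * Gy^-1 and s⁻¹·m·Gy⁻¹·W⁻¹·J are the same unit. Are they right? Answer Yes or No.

Left side:
  Gy = m²·s⁻².
  So Gy⁻¹ = m⁻²·s².
  Combining: m·Gy⁻¹ = m · (m⁻²·s²) = m⁻¹·s².
Right side:
  Gy = m²·s⁻².
  So Gy⁻¹ = m⁻²·s².
  W = kg·m²·s⁻³.
  So W⁻¹ = kg⁻¹·m⁻²·s³.
  J = kg·m²·s⁻².
  Combining: s⁻¹·m·Gy⁻¹·W⁻¹·J = s⁻¹ · m · (m⁻²·s²) · (kg⁻¹·m⁻²·s³) · (kg·m²·s⁻²) = m⁻¹·s².
Both reduce to m⁻¹·s².

Yes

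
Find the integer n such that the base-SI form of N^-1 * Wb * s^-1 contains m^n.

1

N = kg·m·s⁻².
So N⁻¹ = kg⁻¹·m⁻¹·s².
Wb = kg·m²·s⁻²·A⁻¹.
Combining: N⁻¹·Wb·s⁻¹ = (kg⁻¹·m⁻¹·s²) · (kg·m²·s⁻²·A⁻¹) · s⁻¹ = m·s⁻¹·A⁻¹.
The exponent of m is 1.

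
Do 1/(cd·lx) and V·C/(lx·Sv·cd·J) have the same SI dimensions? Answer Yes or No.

Left side:
  lx = lm/m² (illuminance = luminous flux per area),
      = m⁻²·cd.
  So lx⁻¹ = m²·cd⁻¹.
  Combining: cd⁻¹·lx⁻¹ = cd⁻¹ · (m²·cd⁻¹) = m²·cd⁻².
Right side:
  lx = lm/m² (illuminance = luminous flux per area),
      = m⁻²·cd.
  So lx⁻¹ = m²·cd⁻¹.
  Sv = J/kg (equivalent dose = energy per mass),
      = m²·s⁻².
  So Sv⁻¹ = m⁻²·s².
  V = W/A (potential = power per current),
      = kg·m²·s⁻³·A⁻¹.
  C = A·s = s·A (charge = current × time).
  J = N·m (work = force × distance),
      = kg·m²·s⁻².
  So J⁻¹ = kg⁻¹·m⁻²·s².
  Combining: lx⁻¹·Sv⁻¹·V·cd⁻¹·C·J⁻¹ = (m²·cd⁻¹) · (m⁻²·s²) · (kg·m²·s⁻³·A⁻¹) · cd⁻¹ · (s·A) · (kg⁻¹·m⁻²·s²) = s²·cd⁻².
Left is m²·cd⁻²; right is s²·cd⁻² — different.

No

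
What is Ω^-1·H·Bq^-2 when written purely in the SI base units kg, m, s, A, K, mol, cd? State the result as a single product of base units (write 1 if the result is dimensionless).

s³

Ω = V/A (resistance = voltage per current),
    = kg·m²·s⁻³·A⁻².
So Ω⁻¹ = kg⁻¹·m⁻²·s³·A².
H = Wb/A (inductance = flux per current),
    = kg·m²·s⁻²·A⁻².
Bq = 1/s = s⁻¹ (activity is decays per second).
So Bq⁻² = s².
Combining: Ω⁻¹·H·Bq⁻² = (kg⁻¹·m⁻²·s³·A²) · (kg·m²·s⁻²·A⁻²) · s² = s³.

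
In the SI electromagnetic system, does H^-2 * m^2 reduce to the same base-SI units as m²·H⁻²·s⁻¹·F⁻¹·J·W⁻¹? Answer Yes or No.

Left side:
  H = Wb/A (inductance = flux per current),
      = kg·m²·s⁻²·A⁻².
  So H⁻² = kg⁻²·m⁻⁴·s⁴·A⁴.
  Combining: H⁻²·m² = (kg⁻²·m⁻⁴·s⁴·A⁴) · m² = kg⁻²·m⁻²·s⁴·A⁴.
Right side:
  H = kg·m²·s⁻²·A⁻².
  So H⁻² = kg⁻²·m⁻⁴·s⁴·A⁴.
  F = kg⁻¹·m⁻²·s⁴·A².
  So F⁻¹ = kg·m²·s⁻⁴·A⁻².
  J = kg·m²·s⁻².
  W = kg·m²·s⁻³.
  So W⁻¹ = kg⁻¹·m⁻²·s³.
  Combining: m²·H⁻²·s⁻¹·F⁻¹·J·W⁻¹ = m² · (kg⁻²·m⁻⁴·s⁴·A⁴) · s⁻¹ · (kg·m²·s⁻⁴·A⁻²) · (kg·m²·s⁻²) · (kg⁻¹·m⁻²·s³) = kg⁻¹·A².
Left is kg⁻²·m⁻²·s⁴·A⁴; right is kg⁻¹·A² — different.

No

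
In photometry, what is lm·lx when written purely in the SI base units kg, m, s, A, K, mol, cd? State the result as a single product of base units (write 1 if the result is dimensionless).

m⁻²·cd²

lm = cd·sr = cd (luminous flux; sr is dimensionless).
lx = lm/m² (illuminance = luminous flux per area),
    = m⁻²·cd.
Combining: lm·lx = cd · (m⁻²·cd) = m⁻²·cd².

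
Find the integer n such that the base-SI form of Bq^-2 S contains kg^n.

Bq = 1/s = s⁻¹ (activity is decays per second).
So Bq⁻² = s².
S = 1/Ω (conductance is reciprocal resistance),
    = kg⁻¹·m⁻²·s³·A².
Combining: Bq⁻²·S = s² · (kg⁻¹·m⁻²·s³·A²) = kg⁻¹·m⁻²·s⁵·A².
The exponent of kg is -1.

-1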